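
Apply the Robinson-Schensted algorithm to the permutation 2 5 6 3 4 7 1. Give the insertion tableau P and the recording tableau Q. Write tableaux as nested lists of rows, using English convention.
Insert each entry of the permutation into P by Schensted row insertion, recording in Q the position of each new cell.

Insert 2: appended to row 1. P = [[2]].
Insert 5: appended to row 1. P = [[2, 5]].
Insert 6: appended to row 1. P = [[2, 5, 6]].
Insert 3: 3 bumps 5 from row 1; 5 starts row 2. P = [[2, 3, 6], [5]].
Insert 4: 4 bumps 6 from row 1; 6 appends to row 2. P = [[2, 3, 4], [5, 6]].
Insert 7: appended to row 1. P = [[2, 3, 4, 7], [5, 6]].
Insert 1: 1 bumps 2 from row 1; 2 bumps 5 from row 2; 5 starts row 3. P = [[1, 3, 4, 7], [2, 6], [5]].

So P = [[1, 3, 4, 7], [2, 6], [5]], Q = [[1, 2, 3, 6], [4, 5], [7]].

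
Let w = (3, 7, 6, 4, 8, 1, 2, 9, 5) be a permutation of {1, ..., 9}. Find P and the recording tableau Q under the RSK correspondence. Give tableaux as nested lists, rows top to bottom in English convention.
Insert each entry of the permutation into P by Schensted row insertion, recording in Q the position of each new cell.

Insert 3: appended to row 1. P = [[3]].
Insert 7: appended to row 1. P = [[3, 7]].
Insert 6: 6 bumps 7 from row 1; 7 starts row 2. P = [[3, 6], [7]].
Insert 4: 4 bumps 6 from row 1; 6 bumps 7 from row 2; 7 starts row 3. P = [[3, 4], [6], [7]].
Insert 8: appended to row 1. P = [[3, 4, 8], [6], [7]].
Insert 1: 1 bumps 3 from row 1; 3 bumps 6 from row 2; 6 bumps 7 from row 3; 7 starts row 4. P = [[1, 4, 8], [3], [6], [7]].
Insert 2: 2 bumps 4 from row 1; 4 appends to row 2. P = [[1, 2, 8], [3, 4], [6], [7]].
Insert 9: appended to row 1. P = [[1, 2, 8, 9], [3, 4], [6], [7]].
Insert 5: 5 bumps 8 from row 1; 8 appends to row 2. P = [[1, 2, 5, 9], [3, 4, 8], [6], [7]].

So P = [[1, 2, 5, 9], [3, 4, 8], [6], [7]], Q = [[1, 2, 5, 8], [3, 7, 9], [4], [6]].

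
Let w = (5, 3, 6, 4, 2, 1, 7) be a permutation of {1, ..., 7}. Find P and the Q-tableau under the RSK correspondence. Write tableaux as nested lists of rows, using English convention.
P = [[1, 4, 7], [2, 6], [3], [5]], Q = [[1, 3, 7], [2, 4], [5], [6]]

Insert each entry of the permutation into P by Schensted row insertion, recording in Q the position of each new cell.

Insert 5: appended to row 1. P = [[5]].
Insert 3: 3 bumps 5 from row 1; 5 starts row 2. P = [[3], [5]].
Insert 6: appended to row 1. P = [[3, 6], [5]].
Insert 4: 4 bumps 6 from row 1; 6 appends to row 2. P = [[3, 4], [5, 6]].
Insert 2: 2 bumps 3 from row 1; 3 bumps 5 from row 2; 5 starts row 3. P = [[2, 4], [3, 6], [5]].
Insert 1: 1 bumps 2 from row 1; 2 bumps 3 from row 2; 3 bumps 5 from row 3; 5 starts row 4. P = [[1, 4], [2, 6], [3], [5]].
Insert 7: appended to row 1. P = [[1, 4, 7], [2, 6], [3], [5]].

So P = [[1, 4, 7], [2, 6], [3], [5]], Q = [[1, 3, 7], [2, 4], [5], [6]].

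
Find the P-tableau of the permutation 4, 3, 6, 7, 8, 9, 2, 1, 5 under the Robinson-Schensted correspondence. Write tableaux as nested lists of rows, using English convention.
Insert 4: appended to row 1. P = [[4]].
Insert 3: 3 bumps 4 from row 1; 4 starts row 2. P = [[3], [4]].
Insert 6: appended to row 1. P = [[3, 6], [4]].
Insert 7: appended to row 1. P = [[3, 6, 7], [4]].
Insert 8: appended to row 1. P = [[3, 6, 7, 8], [4]].
Insert 9: appended to row 1. P = [[3, 6, 7, 8, 9], [4]].
Insert 2: 2 bumps 3 from row 1; 3 bumps 4 from row 2; 4 starts row 3. P = [[2, 6, 7, 8, 9], [3], [4]].
Insert 1: 1 bumps 2 from row 1; 2 bumps 3 from row 2; 3 bumps 4 from row 3; 4 starts row 4. P = [[1, 6, 7, 8, 9], [2], [3], [4]].
Insert 5: 5 bumps 6 from row 1; 6 appends to row 2. P = [[1, 5, 7, 8, 9], [2, 6], [3], [4]].

So P = [[1, 5, 7, 8, 9], [2, 6], [3], [4]].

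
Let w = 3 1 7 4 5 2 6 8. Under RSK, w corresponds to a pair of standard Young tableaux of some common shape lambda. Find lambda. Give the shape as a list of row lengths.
Row-insert each entry into an empty tableau.

After inserting 3: P = [[3]].
After inserting 1: P = [[1], [3]].
After inserting 7: P = [[1, 7], [3]].
After inserting 4: P = [[1, 4], [3, 7]].
After inserting 5: P = [[1, 4, 5], [3, 7]].
After inserting 2: P = [[1, 2, 5], [3, 4], [7]].
After inserting 6: P = [[1, 2, 5, 6], [3, 4], [7]].
After inserting 8: P = [[1, 2, 5, 6, 8], [3, 4], [7]].

The final insertion tableau P = [[1, 2, 5, 6, 8], [3, 4], [7]] has shape [5, 2, 1].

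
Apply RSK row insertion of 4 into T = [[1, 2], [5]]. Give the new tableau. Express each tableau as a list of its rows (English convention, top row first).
4 is larger than every entry of row 1, so it is appended to row 1. The new tableau is [[1, 2, 4], [5]].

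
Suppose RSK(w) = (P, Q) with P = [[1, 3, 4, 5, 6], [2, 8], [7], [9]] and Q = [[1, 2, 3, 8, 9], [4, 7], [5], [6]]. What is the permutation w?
2 7 9 8 3 1 4 5 6

Reverse the RSK construction: for i from n down to 1, find the cell of Q containing i, remove the entry at that cell from P, and reverse-bump it up through P; the value ejected from row 1 is w(i).

Step i=9: Q has 9 at row 1, column 5; remove that cell from P, ejecting 6. So w(9) = 6. P is now [[1, 3, 4, 5], [2, 8], [7], [9]].
Step i=8: Q has 8 at row 1, column 4; remove that cell from P, ejecting 5. So w(8) = 5. P is now [[1, 3, 4], [2, 8], [7], [9]].
Step i=7: Q has 7 at row 2, column 2; remove 8 from row 2 of P and reverse-bump: 8 enters row 1 and ejects 4. So w(7) = 4. P is now [[1, 3, 8], [2], [7], [9]].
Step i=6: Q has 6 at row 4, column 1; remove 9 from row 4 of P and reverse-bump: 9 enters row 3 and ejects 7; 7 enters row 2 and ejects 2; 2 enters row 1 and ejects 1. So w(6) = 1. P is now [[2, 3, 8], [7], [9]].
Step i=5: Q has 5 at row 3, column 1; remove 9 from row 3 of P and reverse-bump: 9 enters row 2 and ejects 7; 7 enters row 1 and ejects 3. So w(5) = 3. P is now [[2, 7, 8], [9]].
Step i=4: Q has 4 at row 2, column 1; remove 9 from row 2 of P and reverse-bump: 9 enters row 1 and ejects 8. So w(4) = 8. P is now [[2, 7, 9]].
Step i=3: Q has 3 at row 1, column 3; remove that cell from P, ejecting 9. So w(3) = 9. P is now [[2, 7]].
Step i=2: Q has 2 at row 1, column 2; remove that cell from P, ejecting 7. So w(2) = 7. P is now [[2]].
Step i=1: Q has 1 at row 1, column 1; remove that cell from P, ejecting 2. So w(1) = 2. P is now [].

So w = 2 7 9 8 3 1 4 5 6.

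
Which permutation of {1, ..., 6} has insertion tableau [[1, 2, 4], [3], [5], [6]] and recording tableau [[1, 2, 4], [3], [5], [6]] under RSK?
1 6 3 5 4 2

Reverse the RSK construction: for i from n down to 1, find the cell of Q containing i, remove the entry at that cell from P, and reverse-bump it up through P; the value ejected from row 1 is w(i).

Step i=6: Q has 6 at row 4, column 1; remove 6 from row 4 of P and reverse-bump: 6 enters row 3 and ejects 5; 5 enters row 2 and ejects 3; 3 enters row 1 and ejects 2. So w(6) = 2. P is now [[1, 3, 4], [5], [6]].
Step i=5: Q has 5 at row 3, column 1; remove 6 from row 3 of P and reverse-bump: 6 enters row 2 and ejects 5; 5 enters row 1 and ejects 4. So w(5) = 4. P is now [[1, 3, 5], [6]].
Step i=4: Q has 4 at row 1, column 3; remove that cell from P, ejecting 5. So w(4) = 5. P is now [[1, 3], [6]].
Step i=3: Q has 3 at row 2, column 1; remove 6 from row 2 of P and reverse-bump: 6 enters row 1 and ejects 3. So w(3) = 3. P is now [[1, 6]].
Step i=2: Q has 2 at row 1, column 2; remove that cell from P, ejecting 6. So w(2) = 6. P is now [[1]].
Step i=1: Q has 1 at row 1, column 1; remove that cell from P, ejecting 1. So w(1) = 1. P is now [].

So w = 1 6 3 5 4 2.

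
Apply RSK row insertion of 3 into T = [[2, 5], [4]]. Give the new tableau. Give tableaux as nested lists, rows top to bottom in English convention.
[[2, 3], [4, 5]]

In row 1, 3 replaces 5 (the leftmost entry greater than 3); 5 is bumped to row 2. 5 is appended to row 2. The new tableau is [[2, 3], [4, 5]].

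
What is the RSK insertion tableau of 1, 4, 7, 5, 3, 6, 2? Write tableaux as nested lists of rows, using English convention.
After inserting 1: P = [[1]].
After inserting 4: P = [[1, 4]].
After inserting 7: P = [[1, 4, 7]].
After inserting 5: P = [[1, 4, 5], [7]].
After inserting 3: P = [[1, 3, 5], [4], [7]].
After inserting 6: P = [[1, 3, 5, 6], [4], [7]].
After inserting 2: P = [[1, 2, 5, 6], [3], [4], [7]].

So P = [[1, 2, 5, 6], [3], [4], [7]].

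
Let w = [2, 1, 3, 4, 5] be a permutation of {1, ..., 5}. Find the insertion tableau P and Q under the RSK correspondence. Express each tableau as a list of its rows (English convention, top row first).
Insert each entry of the permutation into P by Schensted row insertion, recording in Q the position of each new cell.

Insert 2: appended to row 1. P = [[2]].
Insert 1: 1 bumps 2 from row 1; 2 starts row 2. P = [[1], [2]].
Insert 3: appended to row 1. P = [[1, 3], [2]].
Insert 4: appended to row 1. P = [[1, 3, 4], [2]].
Insert 5: appended to row 1. P = [[1, 3, 4, 5], [2]].

So P = [[1, 3, 4, 5], [2]], Q = [[1, 3, 4, 5], [2]].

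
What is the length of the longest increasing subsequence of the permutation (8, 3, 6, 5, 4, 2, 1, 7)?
3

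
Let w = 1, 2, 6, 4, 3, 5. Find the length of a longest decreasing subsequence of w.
3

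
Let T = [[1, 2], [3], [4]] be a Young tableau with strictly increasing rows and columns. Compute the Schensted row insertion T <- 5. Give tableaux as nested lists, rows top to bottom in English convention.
[[1, 2, 5], [3], [4]]

5 is larger than every entry of row 1, so it is appended to row 1. The new tableau is [[1, 2, 5], [3], [4]].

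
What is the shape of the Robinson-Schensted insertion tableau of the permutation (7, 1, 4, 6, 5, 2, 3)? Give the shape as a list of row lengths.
Row-insert each entry into an empty tableau.

After inserting 7: P = [[7]].
After inserting 1: P = [[1], [7]].
After inserting 4: P = [[1, 4], [7]].
After inserting 6: P = [[1, 4, 6], [7]].
After inserting 5: P = [[1, 4, 5], [6], [7]].
After inserting 2: P = [[1, 2, 5], [4], [6], [7]].
After inserting 3: P = [[1, 2, 3], [4, 5], [6], [7]].

The final insertion tableau P = [[1, 2, 3], [4, 5], [6], [7]] has shape [3, 2, 1, 1].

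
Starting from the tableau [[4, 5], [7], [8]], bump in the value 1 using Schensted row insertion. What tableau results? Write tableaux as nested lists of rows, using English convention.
In row 1, 1 replaces 4 (the leftmost entry greater than 1); 4 is bumped to row 2. In row 2, 4 replaces 7 (the leftmost entry greater than 4); 7 is bumped to row 3. In row 3, 7 replaces 8 (the leftmost entry greater than 7); 8 is bumped to row 4. 8 starts a new row 4. The new tableau is [[1, 5], [4], [7], [8]].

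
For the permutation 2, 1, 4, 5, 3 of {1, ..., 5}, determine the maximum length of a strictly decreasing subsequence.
2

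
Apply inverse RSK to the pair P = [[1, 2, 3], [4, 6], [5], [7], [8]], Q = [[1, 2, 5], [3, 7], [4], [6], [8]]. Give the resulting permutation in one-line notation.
Reverse the RSK construction: for i from n down to 1, find the cell of Q containing i, remove the entry at that cell from P, and reverse-bump it up through P; the value ejected from row 1 is w(i).

Step i=8: Q has 8 at row 5, column 1; remove 8 from row 5 of P and reverse-bump: 8 enters row 4 and ejects 7; 7 enters row 3 and ejects 5; 5 enters row 2 and ejects 4; 4 enters row 1 and ejects 3. So w(8) = 3. P is now [[1, 2, 4], [5, 6], [7], [8]].
Step i=7: Q has 7 at row 2, column 2; remove 6 from row 2 of P and reverse-bump: 6 enters row 1 and ejects 4. So w(7) = 4. P is now [[1, 2, 6], [5], [7], [8]].
Step i=6: Q has 6 at row 4, column 1; remove 8 from row 4 of P and reverse-bump: 8 enters row 3 and ejects 7; 7 enters row 2 and ejects 5; 5 enters row 1 and ejects 2. So w(6) = 2. P is now [[1, 5, 6], [7], [8]].
Step i=5: Q has 5 at row 1, column 3; remove that cell from P, ejecting 6. So w(5) = 6. P is now [[1, 5], [7], [8]].
Step i=4: Q has 4 at row 3, column 1; remove 8 from row 3 of P and reverse-bump: 8 enters row 2 and ejects 7; 7 enters row 1 and ejects 5. So w(4) = 5. P is now [[1, 7], [8]].
Step i=3: Q has 3 at row 2, column 1; remove 8 from row 2 of P and reverse-bump: 8 enters row 1 and ejects 7. So w(3) = 7. P is now [[1, 8]].
Step i=2: Q has 2 at row 1, column 2; remove that cell from P, ejecting 8. So w(2) = 8. P is now [[1]].
Step i=1: Q has 1 at row 1, column 1; remove that cell from P, ejecting 1. So w(1) = 1. P is now [].

So w = 1 8 7 5 6 2 4 3.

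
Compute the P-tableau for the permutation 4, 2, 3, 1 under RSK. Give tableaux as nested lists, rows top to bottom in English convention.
P = [[1, 3], [2], [4]]

After inserting 4: P = [[4]].
After inserting 2: P = [[2], [4]].
After inserting 3: P = [[2, 3], [4]].
After inserting 1: P = [[1, 3], [2], [4]].

So P = [[1, 3], [2], [4]].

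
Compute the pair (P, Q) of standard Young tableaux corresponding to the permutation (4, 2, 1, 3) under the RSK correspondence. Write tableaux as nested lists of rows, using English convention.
P = [[1, 3], [2], [4]], Q = [[1, 4], [2], [3]]

Insert each entry of the permutation into P by Schensted row insertion, recording in Q the position of each new cell.

Insert 4: appended to row 1. P = [[4]].
Insert 2: 2 bumps 4 from row 1; 4 starts row 2. P = [[2], [4]].
Insert 1: 1 bumps 2 from row 1; 2 bumps 4 from row 2; 4 starts row 3. P = [[1], [2], [4]].
Insert 3: appended to row 1. P = [[1, 3], [2], [4]].

So P = [[1, 3], [2], [4]], Q = [[1, 4], [2], [3]].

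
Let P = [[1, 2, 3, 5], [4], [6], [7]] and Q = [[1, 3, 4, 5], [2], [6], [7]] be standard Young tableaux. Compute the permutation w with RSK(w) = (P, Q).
Reverse the RSK construction: for i from n down to 1, find the cell of Q containing i, remove the entry at that cell from P, and reverse-bump it up through P; the value ejected from row 1 is w(i).

Step i=7: Q has 7 at row 4, column 1; remove 7 from row 4 of P and reverse-bump: 7 enters row 3 and ejects 6; 6 enters row 2 and ejects 4; 4 enters row 1 and ejects 3. So w(7) = 3. P is now [[1, 2, 4, 5], [6], [7]].
Step i=6: Q has 6 at row 3, column 1; remove 7 from row 3 of P and reverse-bump: 7 enters row 2 and ejects 6; 6 enters row 1 and ejects 5. So w(6) = 5. P is now [[1, 2, 4, 6], [7]].
Step i=5: Q has 5 at row 1, column 4; remove that cell from P, ejecting 6. So w(5) = 6. P is now [[1, 2, 4], [7]].
Step i=4: Q has 4 at row 1, column 3; remove that cell from P, ejecting 4. So w(4) = 4. P is now [[1, 2], [7]].
Step i=3: Q has 3 at row 1, column 2; remove that cell from P, ejecting 2. So w(3) = 2. P is now [[1], [7]].
Step i=2: Q has 2 at row 2, column 1; remove 7 from row 2 of P and reverse-bump: 7 enters row 1 and ejects 1. So w(2) = 1. P is now [[7]].
Step i=1: Q has 1 at row 1, column 1; remove that cell from P, ejecting 7. So w(1) = 7. P is now [].

So w = 7 1 2 4 6 5 3.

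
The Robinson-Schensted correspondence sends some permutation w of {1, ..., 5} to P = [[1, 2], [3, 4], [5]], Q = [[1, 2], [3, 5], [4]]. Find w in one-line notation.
Reverse the RSK construction: for i from n down to 1, find the cell of Q containing i, remove the entry at that cell from P, and reverse-bump it up through P; the value ejected from row 1 is w(i).

Step i=5: Q has 5 at row 2, column 2; remove 4 from row 2 of P and reverse-bump: 4 enters row 1 and ejects 2. So w(5) = 2. P is now [[1, 4], [3], [5]].
Step i=4: Q has 4 at row 3, column 1; remove 5 from row 3 of P and reverse-bump: 5 enters row 2 and ejects 3; 3 enters row 1 and ejects 1. So w(4) = 1. P is now [[3, 4], [5]].
Step i=3: Q has 3 at row 2, column 1; remove 5 from row 2 of P and reverse-bump: 5 enters row 1 and ejects 4. So w(3) = 4. P is now [[3, 5]].
Step i=2: Q has 2 at row 1, column 2; remove that cell from P, ejecting 5. So w(2) = 5. P is now [[3]].
Step i=1: Q has 1 at row 1, column 1; remove that cell from P, ejecting 3. So w(1) = 3. P is now [].

So w = 3 5 4 1 2.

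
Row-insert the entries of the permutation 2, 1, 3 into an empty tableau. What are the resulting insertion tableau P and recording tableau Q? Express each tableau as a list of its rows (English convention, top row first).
Insert each entry of the permutation into P by Schensted row insertion, recording in Q the position of each new cell.

After inserting 2: P = [[2]].
After inserting 1: P = [[1], [2]].
After inserting 3: P = [[1, 3], [2]].

So P = [[1, 3], [2]], Q = [[1, 3], [2]].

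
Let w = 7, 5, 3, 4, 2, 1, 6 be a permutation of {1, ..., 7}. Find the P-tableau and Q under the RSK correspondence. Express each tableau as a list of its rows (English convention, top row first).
P = [[1, 4, 6], [2], [3], [5], [7]], Q = [[1, 4, 7], [2], [3], [5], [6]]

Insert each entry of the permutation into P by Schensted row insertion, recording in Q the position of each new cell.

Insert 7: appended to row 1. P = [[7]].
Insert 5: 5 bumps 7 from row 1; 7 starts row 2. P = [[5], [7]].
Insert 3: 3 bumps 5 from row 1; 5 bumps 7 from row 2; 7 starts row 3. P = [[3], [5], [7]].
Insert 4: appended to row 1. P = [[3, 4], [5], [7]].
Insert 2: 2 bumps 3 from row 1; 3 bumps 5 from row 2; 5 bumps 7 from row 3; 7 starts row 4. P = [[2, 4], [3], [5], [7]].
Insert 1: 1 bumps 2 from row 1; 2 bumps 3 from row 2; 3 bumps 5 from row 3; 5 bumps 7 from row 4; 7 starts row 5. P = [[1, 4], [2], [3], [5], [7]].
Insert 6: appended to row 1. P = [[1, 4, 6], [2], [3], [5], [7]].

So P = [[1, 4, 6], [2], [3], [5], [7]], Q = [[1, 4, 7], [2], [3], [5], [6]].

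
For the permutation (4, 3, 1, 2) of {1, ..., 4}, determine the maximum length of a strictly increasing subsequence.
2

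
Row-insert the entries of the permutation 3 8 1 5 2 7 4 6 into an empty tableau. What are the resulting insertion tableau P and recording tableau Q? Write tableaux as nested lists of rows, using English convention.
Insert each entry of the permutation into P by Schensted row insertion, recording in Q the position of each new cell.

Insert 3: appended to row 1. P = [[3]].
Insert 8: appended to row 1. P = [[3, 8]].
Insert 1: 1 bumps 3 from row 1; 3 starts row 2. P = [[1, 8], [3]].
Insert 5: 5 bumps 8 from row 1; 8 appends to row 2. P = [[1, 5], [3, 8]].
Insert 2: 2 bumps 5 from row 1; 5 bumps 8 from row 2; 8 starts row 3. P = [[1, 2], [3, 5], [8]].
Insert 7: appended to row 1. P = [[1, 2, 7], [3, 5], [8]].
Insert 4: 4 bumps 7 from row 1; 7 appends to row 2. P = [[1, 2, 4], [3, 5, 7], [8]].
Insert 6: appended to row 1. P = [[1, 2, 4, 6], [3, 5, 7], [8]].

So P = [[1, 2, 4, 6], [3, 5, 7], [8]], Q = [[1, 2, 6, 8], [3, 4, 7], [5]].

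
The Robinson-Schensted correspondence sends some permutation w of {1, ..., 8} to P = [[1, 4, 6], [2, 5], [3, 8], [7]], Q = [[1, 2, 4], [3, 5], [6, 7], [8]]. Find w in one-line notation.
3 7 5 8 6 2 4 1

Reverse the RSK construction: for i from n down to 1, find the cell of Q containing i, remove the entry at that cell from P, and reverse-bump it up through P; the value ejected from row 1 is w(i).

Step i=8: Q has 8 at row 4, column 1; remove 7 from row 4 of P and reverse-bump: 7 enters row 3 and ejects 3; 3 enters row 2 and ejects 2; 2 enters row 1 and ejects 1. So w(8) = 1. P is now [[2, 4, 6], [3, 5], [7, 8]].
Step i=7: Q has 7 at row 3, column 2; remove 8 from row 3 of P and reverse-bump: 8 enters row 2 and ejects 5; 5 enters row 1 and ejects 4. So w(7) = 4. P is now [[2, 5, 6], [3, 8], [7]].
Step i=6: Q has 6 at row 3, column 1; remove 7 from row 3 of P and reverse-bump: 7 enters row 2 and ejects 3; 3 enters row 1 and ejects 2. So w(6) = 2. P is now [[3, 5, 6], [7, 8]].
Step i=5: Q has 5 at row 2, column 2; remove 8 from row 2 of P and reverse-bump: 8 enters row 1 and ejects 6. So w(5) = 6. P is now [[3, 5, 8], [7]].
Step i=4: Q has 4 at row 1, column 3; remove that cell from P, ejecting 8. So w(4) = 8. P is now [[3, 5], [7]].
Step i=3: Q has 3 at row 2, column 1; remove 7 from row 2 of P and reverse-bump: 7 enters row 1 and ejects 5. So w(3) = 5. P is now [[3, 7]].
Step i=2: Q has 2 at row 1, column 2; remove that cell from P, ejecting 7. So w(2) = 7. P is now [[3]].
Step i=1: Q has 1 at row 1, column 1; remove that cell from P, ejecting 3. So w(1) = 3. P is now [].

So w = 3 7 5 8 6 2 4 1.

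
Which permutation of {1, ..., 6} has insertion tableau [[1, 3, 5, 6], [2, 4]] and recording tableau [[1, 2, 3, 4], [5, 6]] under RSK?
Reverse RSK: for i = n, n-1, ..., 1, locate i in Q, remove the corresponding corner cell from P, and reverse-bump its entry up through P; the value ejected from row 1 is w(i).

So w = 2 4 5 6 1 3.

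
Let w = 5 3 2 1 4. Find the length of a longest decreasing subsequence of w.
4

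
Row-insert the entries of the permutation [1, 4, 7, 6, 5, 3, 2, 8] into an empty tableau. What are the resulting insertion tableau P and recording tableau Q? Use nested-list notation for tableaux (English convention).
Insert each entry of the permutation into P by Schensted row insertion, recording in Q the position of each new cell.

Insert 1: appended to row 1. P = [[1]].
Insert 4: appended to row 1. P = [[1, 4]].
Insert 7: appended to row 1. P = [[1, 4, 7]].
Insert 6: 6 bumps 7 from row 1; 7 starts row 2. P = [[1, 4, 6], [7]].
Insert 5: 5 bumps 6 from row 1; 6 bumps 7 from row 2; 7 starts row 3. P = [[1, 4, 5], [6], [7]].
Insert 3: 3 bumps 4 from row 1; 4 bumps 6 from row 2; 6 bumps 7 from row 3; 7 starts row 4. P = [[1, 3, 5], [4], [6], [7]].
Insert 2: 2 bumps 3 from row 1; 3 bumps 4 from row 2; 4 bumps 6 from row 3; 6 bumps 7 from row 4; 7 starts row 5. P = [[1, 2, 5], [3], [4], [6], [7]].
Insert 8: appended to row 1. P = [[1, 2, 5, 8], [3], [4], [6], [7]].

So P = [[1, 2, 5, 8], [3], [4], [6], [7]], Q = [[1, 2, 3, 8], [4], [5], [6], [7]].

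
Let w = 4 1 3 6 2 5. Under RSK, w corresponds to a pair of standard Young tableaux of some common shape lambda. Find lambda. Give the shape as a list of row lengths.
[3, 2, 1]

Row-insert each entry into an empty tableau.

After inserting 4: P = [[4]].
After inserting 1: P = [[1], [4]].
After inserting 3: P = [[1, 3], [4]].
After inserting 6: P = [[1, 3, 6], [4]].
After inserting 2: P = [[1, 2, 6], [3], [4]].
After inserting 5: P = [[1, 2, 5], [3, 6], [4]].

The final insertion tableau P = [[1, 2, 5], [3, 6], [4]] has shape [3, 2, 1].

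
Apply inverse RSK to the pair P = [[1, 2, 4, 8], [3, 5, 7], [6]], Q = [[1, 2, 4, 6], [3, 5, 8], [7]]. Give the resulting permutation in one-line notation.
3 6 1 7 5 8 2 4

Reverse the RSK construction: for i from n down to 1, find the cell of Q containing i, remove the entry at that cell from P, and reverse-bump it up through P; the value ejected from row 1 is w(i).

Step i=8: Q has 8 at row 2, column 3; remove 7 from row 2 of P and reverse-bump: 7 enters row 1 and ejects 4. So w(8) = 4. P is now [[1, 2, 7, 8], [3, 5], [6]].
Step i=7: Q has 7 at row 3, column 1; remove 6 from row 3 of P and reverse-bump: 6 enters row 2 and ejects 5; 5 enters row 1 and ejects 2. So w(7) = 2. P is now [[1, 5, 7, 8], [3, 6]].
Step i=6: Q has 6 at row 1, column 4; remove that cell from P, ejecting 8. So w(6) = 8. P is now [[1, 5, 7], [3, 6]].
Step i=5: Q has 5 at row 2, column 2; remove 6 from row 2 of P and reverse-bump: 6 enters row 1 and ejects 5. So w(5) = 5. P is now [[1, 6, 7], [3]].
Step i=4: Q has 4 at row 1, column 3; remove that cell from P, ejecting 7. So w(4) = 7. P is now [[1, 6], [3]].
Step i=3: Q has 3 at row 2, column 1; remove 3 from row 2 of P and reverse-bump: 3 enters row 1 and ejects 1. So w(3) = 1. P is now [[3, 6]].
Step i=2: Q has 2 at row 1, column 2; remove that cell from P, ejecting 6. So w(2) = 6. P is now [[3]].
Step i=1: Q has 1 at row 1, column 1; remove that cell from P, ejecting 3. So w(1) = 3. P is now [].

So w = 3 6 1 7 5 8 2 4.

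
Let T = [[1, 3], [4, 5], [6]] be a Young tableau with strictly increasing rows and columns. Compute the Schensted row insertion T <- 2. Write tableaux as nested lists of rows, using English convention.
In row 1, 2 replaces 3 (the leftmost entry greater than 2); 3 is bumped to row 2. In row 2, 3 replaces 4 (the leftmost entry greater than 3); 4 is bumped to row 3. In row 3, 4 replaces 6 (the leftmost entry greater than 4); 6 is bumped to row 4. 6 starts a new row 4. The new tableau is [[1, 2], [3, 5], [4], [6]].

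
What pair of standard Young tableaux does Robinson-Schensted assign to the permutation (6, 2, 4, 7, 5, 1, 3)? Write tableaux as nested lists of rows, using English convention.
Insert each entry of the permutation into P by Schensted row insertion, recording in Q the position of each new cell.

Insert 6: appended to row 1. P = [[6]].
Insert 2: 2 bumps 6 from row 1; 6 starts row 2. P = [[2], [6]].
Insert 4: appended to row 1. P = [[2, 4], [6]].
Insert 7: appended to row 1. P = [[2, 4, 7], [6]].
Insert 5: 5 bumps 7 from row 1; 7 appends to row 2. P = [[2, 4, 5], [6, 7]].
Insert 1: 1 bumps 2 from row 1; 2 bumps 6 from row 2; 6 starts row 3. P = [[1, 4, 5], [2, 7], [6]].
Insert 3: 3 bumps 4 from row 1; 4 bumps 7 from row 2; 7 appends to row 3. P = [[1, 3, 5], [2, 4], [6, 7]].

So P = [[1, 3, 5], [2, 4], [6, 7]], Q = [[1, 3, 4], [2, 5], [6, 7]].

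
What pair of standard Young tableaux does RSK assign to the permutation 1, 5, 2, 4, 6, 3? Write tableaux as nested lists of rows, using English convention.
Insert each entry of the permutation into P by Schensted row insertion, recording in Q the position of each new cell.

Insert 1: appended to row 1. P = [[1]].
Insert 5: appended to row 1. P = [[1, 5]].
Insert 2: 2 bumps 5 from row 1; 5 starts row 2. P = [[1, 2], [5]].
Insert 4: appended to row 1. P = [[1, 2, 4], [5]].
Insert 6: appended to row 1. P = [[1, 2, 4, 6], [5]].
Insert 3: 3 bumps 4 from row 1; 4 bumps 5 from row 2; 5 starts row 3. P = [[1, 2, 3, 6], [4], [5]].

So P = [[1, 2, 3, 6], [4], [5]], Q = [[1, 2, 4, 5], [3], [6]].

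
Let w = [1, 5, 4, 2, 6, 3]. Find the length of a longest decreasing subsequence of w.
3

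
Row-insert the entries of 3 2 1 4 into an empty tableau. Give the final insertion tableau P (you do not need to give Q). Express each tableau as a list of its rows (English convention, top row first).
P = [[1, 4], [2], [3]]

Insert 3: appended to row 1. P = [[3]].
Insert 2: 2 bumps 3 from row 1; 3 starts row 2. P = [[2], [3]].
Insert 1: 1 bumps 2 from row 1; 2 bumps 3 from row 2; 3 starts row 3. P = [[1], [2], [3]].
Insert 4: appended to row 1. P = [[1, 4], [2], [3]].

So P = [[1, 4], [2], [3]].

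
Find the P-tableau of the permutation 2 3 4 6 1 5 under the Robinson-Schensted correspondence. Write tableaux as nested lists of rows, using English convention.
Insert 2: appended to row 1. P = [[2]].
Insert 3: appended to row 1. P = [[2, 3]].
Insert 4: appended to row 1. P = [[2, 3, 4]].
Insert 6: appended to row 1. P = [[2, 3, 4, 6]].
Insert 1: 1 bumps 2 from row 1; 2 starts row 2. P = [[1, 3, 4, 6], [2]].
Insert 5: 5 bumps 6 from row 1; 6 appends to row 2. P = [[1, 3, 4, 5], [2, 6]].

So P = [[1, 3, 4, 5], [2, 6]].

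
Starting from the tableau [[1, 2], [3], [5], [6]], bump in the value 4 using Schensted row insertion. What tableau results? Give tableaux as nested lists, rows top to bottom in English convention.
[[1, 2, 4], [3], [5], [6]]

4 is larger than every entry of row 1, so it is appended to row 1. The new tableau is [[1, 2, 4], [3], [5], [6]].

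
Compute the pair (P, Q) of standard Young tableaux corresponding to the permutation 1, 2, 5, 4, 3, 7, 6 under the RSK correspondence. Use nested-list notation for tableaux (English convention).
Insert each entry of the permutation into P by Schensted row insertion, recording in Q the position of each new cell.

Insert 1: appended to row 1. P = [[1]].
Insert 2: appended to row 1. P = [[1, 2]].
Insert 5: appended to row 1. P = [[1, 2, 5]].
Insert 4: 4 bumps 5 from row 1; 5 starts row 2. P = [[1, 2, 4], [5]].
Insert 3: 3 bumps 4 from row 1; 4 bumps 5 from row 2; 5 starts row 3. P = [[1, 2, 3], [4], [5]].
Insert 7: appended to row 1. P = [[1, 2, 3, 7], [4], [5]].
Insert 6: 6 bumps 7 from row 1; 7 appends to row 2. P = [[1, 2, 3, 6], [4, 7], [5]].

So P = [[1, 2, 3, 6], [4, 7], [5]], Q = [[1, 2, 3, 6], [4, 7], [5]].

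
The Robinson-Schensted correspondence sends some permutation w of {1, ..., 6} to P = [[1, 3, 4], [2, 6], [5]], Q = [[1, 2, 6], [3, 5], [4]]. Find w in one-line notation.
Reverse the RSK construction: for i from n down to 1, find the cell of Q containing i, remove the entry at that cell from P, and reverse-bump it up through P; the value ejected from row 1 is w(i).

Step i=6: Q has 6 at row 1, column 3; remove that cell from P, ejecting 4. So w(6) = 4. P is now [[1, 3], [2, 6], [5]].
Step i=5: Q has 5 at row 2, column 2; remove 6 from row 2 of P and reverse-bump: 6 enters row 1 and ejects 3. So w(5) = 3. P is now [[1, 6], [2], [5]].
Step i=4: Q has 4 at row 3, column 1; remove 5 from row 3 of P and reverse-bump: 5 enters row 2 and ejects 2; 2 enters row 1 and ejects 1. So w(4) = 1. P is now [[2, 6], [5]].
Step i=3: Q has 3 at row 2, column 1; remove 5 from row 2 of P and reverse-bump: 5 enters row 1 and ejects 2. So w(3) = 2. P is now [[5, 6]].
Step i=2: Q has 2 at row 1, column 2; remove that cell from P, ejecting 6. So w(2) = 6. P is now [[5]].
Step i=1: Q has 1 at row 1, column 1; remove that cell from P, ejecting 5. So w(1) = 5. P is now [].

So w = 5 6 2 1 3 4.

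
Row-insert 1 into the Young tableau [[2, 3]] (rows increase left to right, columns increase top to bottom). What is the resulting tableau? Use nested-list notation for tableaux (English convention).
In row 1, 1 replaces 2 (the leftmost entry greater than 1); 2 is bumped to row 2. 2 starts a new row 2. The new tableau is [[1, 3], [2]].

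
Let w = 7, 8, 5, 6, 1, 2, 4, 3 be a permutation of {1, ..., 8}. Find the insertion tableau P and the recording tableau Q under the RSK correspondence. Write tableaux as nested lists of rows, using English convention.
Insert each entry of the permutation into P by Schensted row insertion, recording in Q the position of each new cell.

After inserting 7: P = [[7]].
After inserting 8: P = [[7, 8]].
After inserting 5: P = [[5, 8], [7]].
After inserting 6: P = [[5, 6], [7, 8]].
After inserting 1: P = [[1, 6], [5, 8], [7]].
After inserting 2: P = [[1, 2], [5, 6], [7, 8]].
After inserting 4: P = [[1, 2, 4], [5, 6], [7, 8]].
After inserting 3: P = [[1, 2, 3], [4, 6], [5, 8], [7]].

So P = [[1, 2, 3], [4, 6], [5, 8], [7]], Q = [[1, 2, 7], [3, 4], [5, 6], [8]].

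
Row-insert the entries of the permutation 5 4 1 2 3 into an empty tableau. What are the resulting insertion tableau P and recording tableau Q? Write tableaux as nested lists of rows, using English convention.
Insert each entry of the permutation into P by Schensted row insertion, recording in Q the position of each new cell.

Insert 5: appended to row 1. P = [[5]].
Insert 4: 4 bumps 5 from row 1; 5 starts row 2. P = [[4], [5]].
Insert 1: 1 bumps 4 from row 1; 4 bumps 5 from row 2; 5 starts row 3. P = [[1], [4], [5]].
Insert 2: appended to row 1. P = [[1, 2], [4], [5]].
Insert 3: appended to row 1. P = [[1, 2, 3], [4], [5]].

So P = [[1, 2, 3], [4], [5]], Q = [[1, 4, 5], [2], [3]].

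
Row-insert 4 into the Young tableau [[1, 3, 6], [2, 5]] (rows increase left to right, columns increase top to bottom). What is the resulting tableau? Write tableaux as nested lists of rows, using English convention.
In row 1, 4 replaces 6 (the leftmost entry greater than 4); 6 is bumped to row 2. 6 is appended to row 2. The new tableau is [[1, 3, 4], [2, 5, 6]].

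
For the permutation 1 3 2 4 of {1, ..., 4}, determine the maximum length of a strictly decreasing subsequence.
2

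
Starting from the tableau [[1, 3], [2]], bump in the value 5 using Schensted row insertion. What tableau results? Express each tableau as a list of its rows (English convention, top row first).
[[1, 3, 5], [2]]

5 is larger than every entry of row 1, so it is appended to row 1. The new tableau is [[1, 3, 5], [2]].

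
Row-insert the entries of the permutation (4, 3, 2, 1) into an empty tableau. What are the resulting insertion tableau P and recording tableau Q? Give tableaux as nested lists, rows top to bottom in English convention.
P = [[1], [2], [3], [4]], Q = [[1], [2], [3], [4]]

Insert each entry of the permutation into P by Schensted row insertion, recording in Q the position of each new cell.

After inserting 4: P = [[4]].
After inserting 3: P = [[3], [4]].
After inserting 2: P = [[2], [3], [4]].
After inserting 1: P = [[1], [2], [3], [4]].

So P = [[1], [2], [3], [4]], Q = [[1], [2], [3], [4]].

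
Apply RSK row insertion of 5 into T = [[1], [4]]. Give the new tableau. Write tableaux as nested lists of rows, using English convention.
5 is larger than every entry of row 1, so it is appended to row 1. The new tableau is [[1, 5], [4]].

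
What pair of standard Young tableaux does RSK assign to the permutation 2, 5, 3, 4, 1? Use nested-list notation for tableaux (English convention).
Insert each entry of the permutation into P by Schensted row insertion, recording in Q the position of each new cell.

After inserting 2: P = [[2]].
After inserting 5: P = [[2, 5]].
After inserting 3: P = [[2, 3], [5]].
After inserting 4: P = [[2, 3, 4], [5]].
After inserting 1: P = [[1, 3, 4], [2], [5]].

So P = [[1, 3, 4], [2], [5]], Q = [[1, 2, 4], [3], [5]].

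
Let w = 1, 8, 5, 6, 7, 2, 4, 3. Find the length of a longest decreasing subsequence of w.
4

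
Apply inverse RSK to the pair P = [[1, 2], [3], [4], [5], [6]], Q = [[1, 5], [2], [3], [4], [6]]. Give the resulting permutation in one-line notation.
6 5 4 1 3 2

Reverse the RSK construction: for i from n down to 1, find the cell of Q containing i, remove the entry at that cell from P, and reverse-bump it up through P; the value ejected from row 1 is w(i).

Step i=6: Q has 6 at row 5, column 1; remove 6 from row 5 of P and reverse-bump: 6 enters row 4 and ejects 5; 5 enters row 3 and ejects 4; 4 enters row 2 and ejects 3; 3 enters row 1 and ejects 2. So w(6) = 2. P is now [[1, 3], [4], [5], [6]].
Step i=5: Q has 5 at row 1, column 2; remove that cell from P, ejecting 3. So w(5) = 3. P is now [[1], [4], [5], [6]].
Step i=4: Q has 4 at row 4, column 1; remove 6 from row 4 of P and reverse-bump: 6 enters row 3 and ejects 5; 5 enters row 2 and ejects 4; 4 enters row 1 and ejects 1. So w(4) = 1. P is now [[4], [5], [6]].
Step i=3: Q has 3 at row 3, column 1; remove 6 from row 3 of P and reverse-bump: 6 enters row 2 and ejects 5; 5 enters row 1 and ejects 4. So w(3) = 4. P is now [[5], [6]].
Step i=2: Q has 2 at row 2, column 1; remove 6 from row 2 of P and reverse-bump: 6 enters row 1 and ejects 5. So w(2) = 5. P is now [[6]].
Step i=1: Q has 1 at row 1, column 1; remove that cell from P, ejecting 6. So w(1) = 6. P is now [].

So w = 6 5 4 1 3 2.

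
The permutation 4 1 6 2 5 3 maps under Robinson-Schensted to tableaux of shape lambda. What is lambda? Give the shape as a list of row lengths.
[3, 2, 1]

Row-insert each entry into an empty tableau.

After inserting 4: P = [[4]].
After inserting 1: P = [[1], [4]].
After inserting 6: P = [[1, 6], [4]].
After inserting 2: P = [[1, 2], [4, 6]].
After inserting 5: P = [[1, 2, 5], [4, 6]].
After inserting 3: P = [[1, 2, 3], [4, 5], [6]].

The final insertion tableau P = [[1, 2, 3], [4, 5], [6]] has shape [3, 2, 1].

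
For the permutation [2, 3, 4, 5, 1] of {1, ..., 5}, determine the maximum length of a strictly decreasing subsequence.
2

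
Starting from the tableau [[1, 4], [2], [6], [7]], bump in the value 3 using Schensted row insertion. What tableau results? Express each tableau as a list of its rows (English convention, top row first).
In row 1, 3 replaces 4 (the leftmost entry greater than 3); 4 is bumped to row 2. 4 is appended to row 2. The new tableau is [[1, 3], [2, 4], [6], [7]].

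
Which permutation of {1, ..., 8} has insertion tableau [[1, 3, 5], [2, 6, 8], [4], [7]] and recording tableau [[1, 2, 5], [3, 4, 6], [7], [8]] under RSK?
4 7 2 3 8 6 5 1

Reverse the RSK construction: for i from n down to 1, find the cell of Q containing i, remove the entry at that cell from P, and reverse-bump it up through P; the value ejected from row 1 is w(i).

Step i=8: Q has 8 at row 4, column 1; remove 7 from row 4 of P and reverse-bump: 7 enters row 3 and ejects 4; 4 enters row 2 and ejects 2; 2 enters row 1 and ejects 1. So w(8) = 1. P is now [[2, 3, 5], [4, 6, 8], [7]].
Step i=7: Q has 7 at row 3, column 1; remove 7 from row 3 of P and reverse-bump: 7 enters row 2 and ejects 6; 6 enters row 1 and ejects 5. So w(7) = 5. P is now [[2, 3, 6], [4, 7, 8]].
Step i=6: Q has 6 at row 2, column 3; remove 8 from row 2 of P and reverse-bump: 8 enters row 1 and ejects 6. So w(6) = 6. P is now [[2, 3, 8], [4, 7]].
Step i=5: Q has 5 at row 1, column 3; remove that cell from P, ejecting 8. So w(5) = 8. P is now [[2, 3], [4, 7]].
Step i=4: Q has 4 at row 2, column 2; remove 7 from row 2 of P and reverse-bump: 7 enters row 1 and ejects 3. So w(4) = 3. P is now [[2, 7], [4]].
Step i=3: Q has 3 at row 2, column 1; remove 4 from row 2 of P and reverse-bump: 4 enters row 1 and ejects 2. So w(3) = 2. P is now [[4, 7]].
Step i=2: Q has 2 at row 1, column 2; remove that cell from P, ejecting 7. So w(2) = 7. P is now [[4]].
Step i=1: Q has 1 at row 1, column 1; remove that cell from P, ejecting 4. So w(1) = 4. P is now [].

So w = 4 7 2 3 8 6 5 1.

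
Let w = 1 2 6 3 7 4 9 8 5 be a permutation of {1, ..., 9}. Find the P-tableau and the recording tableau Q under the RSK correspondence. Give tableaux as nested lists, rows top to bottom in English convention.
P = [[1, 2, 3, 4, 5], [6, 7, 8], [9]], Q = [[1, 2, 3, 5, 7], [4, 6, 8], [9]]

Insert each entry of the permutation into P by Schensted row insertion, recording in Q the position of each new cell.

Insert 1: appended to row 1. P = [[1]].
Insert 2: appended to row 1. P = [[1, 2]].
Insert 6: appended to row 1. P = [[1, 2, 6]].
Insert 3: 3 bumps 6 from row 1; 6 starts row 2. P = [[1, 2, 3], [6]].
Insert 7: appended to row 1. P = [[1, 2, 3, 7], [6]].
Insert 4: 4 bumps 7 from row 1; 7 appends to row 2. P = [[1, 2, 3, 4], [6, 7]].
Insert 9: appended to row 1. P = [[1, 2, 3, 4, 9], [6, 7]].
Insert 8: 8 bumps 9 from row 1; 9 appends to row 2. P = [[1, 2, 3, 4, 8], [6, 7, 9]].
Insert 5: 5 bumps 8 from row 1; 8 bumps 9 from row 2; 9 starts row 3. P = [[1, 2, 3, 4, 5], [6, 7, 8], [9]].

So P = [[1, 2, 3, 4, 5], [6, 7, 8], [9]], Q = [[1, 2, 3, 5, 7], [4, 6, 8], [9]].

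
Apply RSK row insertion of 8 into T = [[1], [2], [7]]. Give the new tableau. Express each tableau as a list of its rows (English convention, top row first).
[[1, 8], [2], [7]]

8 is larger than every entry of row 1, so it is appended to row 1. The new tableau is [[1, 8], [2], [7]].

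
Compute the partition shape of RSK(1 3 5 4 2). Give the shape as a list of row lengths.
[3, 1, 1]

Row-insert each entry into an empty tableau.

After inserting 1: P = [[1]].
After inserting 3: P = [[1, 3]].
After inserting 5: P = [[1, 3, 5]].
After inserting 4: P = [[1, 3, 4], [5]].
After inserting 2: P = [[1, 2, 4], [3], [5]].

The final insertion tableau P = [[1, 2, 4], [3], [5]] has shape [3, 1, 1].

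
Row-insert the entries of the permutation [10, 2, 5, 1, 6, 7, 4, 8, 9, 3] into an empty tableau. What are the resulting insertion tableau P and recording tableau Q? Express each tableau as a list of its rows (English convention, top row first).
P = [[1, 3, 6, 7, 8, 9], [2, 4], [5], [10]], Q = [[1, 3, 5, 6, 8, 9], [2, 7], [4], [10]]

Insert each entry of the permutation into P by Schensted row insertion, recording in Q the position of each new cell.

Insert 10: appended to row 1. P = [[10]].
Insert 2: 2 bumps 10 from row 1; 10 starts row 2. P = [[2], [10]].
Insert 5: appended to row 1. P = [[2, 5], [10]].
Insert 1: 1 bumps 2 from row 1; 2 bumps 10 from row 2; 10 starts row 3. P = [[1, 5], [2], [10]].
Insert 6: appended to row 1. P = [[1, 5, 6], [2], [10]].
Insert 7: appended to row 1. P = [[1, 5, 6, 7], [2], [10]].
Insert 4: 4 bumps 5 from row 1; 5 appends to row 2. P = [[1, 4, 6, 7], [2, 5], [10]].
Insert 8: appended to row 1. P = [[1, 4, 6, 7, 8], [2, 5], [10]].
Insert 9: appended to row 1. P = [[1, 4, 6, 7, 8, 9], [2, 5], [10]].
Insert 3: 3 bumps 4 from row 1; 4 bumps 5 from row 2; 5 bumps 10 from row 3; 10 starts row 4. P = [[1, 3, 6, 7, 8, 9], [2, 4], [5], [10]].

So P = [[1, 3, 6, 7, 8, 9], [2, 4], [5], [10]], Q = [[1, 3, 5, 6, 8, 9], [2, 7], [4], [10]].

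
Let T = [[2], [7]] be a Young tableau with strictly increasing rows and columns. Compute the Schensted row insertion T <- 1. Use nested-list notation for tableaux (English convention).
[[1], [2], [7]]

In row 1, 1 replaces 2 (the leftmost entry greater than 1); 2 is bumped to row 2. In row 2, 2 replaces 7 (the leftmost entry greater than 2); 7 is bumped to row 3. 7 starts a new row 3. The new tableau is [[1], [2], [7]].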